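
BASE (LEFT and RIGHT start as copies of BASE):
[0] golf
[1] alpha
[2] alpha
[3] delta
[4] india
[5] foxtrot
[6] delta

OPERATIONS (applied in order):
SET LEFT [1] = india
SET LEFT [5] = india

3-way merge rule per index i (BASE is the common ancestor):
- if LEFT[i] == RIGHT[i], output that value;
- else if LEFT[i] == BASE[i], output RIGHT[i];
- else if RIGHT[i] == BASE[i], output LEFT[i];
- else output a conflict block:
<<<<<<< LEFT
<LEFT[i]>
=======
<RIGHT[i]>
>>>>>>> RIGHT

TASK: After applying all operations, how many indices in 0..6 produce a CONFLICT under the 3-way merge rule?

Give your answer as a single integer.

Answer: 0

Derivation:
Final LEFT:  [golf, india, alpha, delta, india, india, delta]
Final RIGHT: [golf, alpha, alpha, delta, india, foxtrot, delta]
i=0: L=golf R=golf -> agree -> golf
i=1: L=india, R=alpha=BASE -> take LEFT -> india
i=2: L=alpha R=alpha -> agree -> alpha
i=3: L=delta R=delta -> agree -> delta
i=4: L=india R=india -> agree -> india
i=5: L=india, R=foxtrot=BASE -> take LEFT -> india
i=6: L=delta R=delta -> agree -> delta
Conflict count: 0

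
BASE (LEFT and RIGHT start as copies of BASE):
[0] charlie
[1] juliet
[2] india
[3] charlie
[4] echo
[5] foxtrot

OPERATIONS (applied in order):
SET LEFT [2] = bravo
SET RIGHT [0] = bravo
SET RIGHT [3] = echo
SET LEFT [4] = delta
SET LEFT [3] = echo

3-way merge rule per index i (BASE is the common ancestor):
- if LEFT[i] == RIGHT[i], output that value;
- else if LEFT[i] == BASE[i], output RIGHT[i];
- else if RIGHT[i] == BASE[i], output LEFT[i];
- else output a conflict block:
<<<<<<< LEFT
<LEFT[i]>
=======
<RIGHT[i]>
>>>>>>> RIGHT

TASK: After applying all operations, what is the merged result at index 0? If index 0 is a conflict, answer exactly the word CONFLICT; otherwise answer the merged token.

Final LEFT:  [charlie, juliet, bravo, echo, delta, foxtrot]
Final RIGHT: [bravo, juliet, india, echo, echo, foxtrot]
i=0: L=charlie=BASE, R=bravo -> take RIGHT -> bravo
i=1: L=juliet R=juliet -> agree -> juliet
i=2: L=bravo, R=india=BASE -> take LEFT -> bravo
i=3: L=echo R=echo -> agree -> echo
i=4: L=delta, R=echo=BASE -> take LEFT -> delta
i=5: L=foxtrot R=foxtrot -> agree -> foxtrot
Index 0 -> bravo

Answer: bravo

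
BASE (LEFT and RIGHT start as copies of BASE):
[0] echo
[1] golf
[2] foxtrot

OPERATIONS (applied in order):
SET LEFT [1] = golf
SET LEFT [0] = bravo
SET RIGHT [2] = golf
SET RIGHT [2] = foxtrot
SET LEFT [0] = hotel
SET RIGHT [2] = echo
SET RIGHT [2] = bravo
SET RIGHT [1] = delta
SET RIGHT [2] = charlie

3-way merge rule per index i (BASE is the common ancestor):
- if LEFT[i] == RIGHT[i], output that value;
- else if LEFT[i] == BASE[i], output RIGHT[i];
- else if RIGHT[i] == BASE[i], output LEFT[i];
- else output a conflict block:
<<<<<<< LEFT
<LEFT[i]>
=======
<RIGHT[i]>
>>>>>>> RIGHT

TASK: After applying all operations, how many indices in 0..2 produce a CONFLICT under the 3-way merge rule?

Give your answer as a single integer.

Final LEFT:  [hotel, golf, foxtrot]
Final RIGHT: [echo, delta, charlie]
i=0: L=hotel, R=echo=BASE -> take LEFT -> hotel
i=1: L=golf=BASE, R=delta -> take RIGHT -> delta
i=2: L=foxtrot=BASE, R=charlie -> take RIGHT -> charlie
Conflict count: 0

Answer: 0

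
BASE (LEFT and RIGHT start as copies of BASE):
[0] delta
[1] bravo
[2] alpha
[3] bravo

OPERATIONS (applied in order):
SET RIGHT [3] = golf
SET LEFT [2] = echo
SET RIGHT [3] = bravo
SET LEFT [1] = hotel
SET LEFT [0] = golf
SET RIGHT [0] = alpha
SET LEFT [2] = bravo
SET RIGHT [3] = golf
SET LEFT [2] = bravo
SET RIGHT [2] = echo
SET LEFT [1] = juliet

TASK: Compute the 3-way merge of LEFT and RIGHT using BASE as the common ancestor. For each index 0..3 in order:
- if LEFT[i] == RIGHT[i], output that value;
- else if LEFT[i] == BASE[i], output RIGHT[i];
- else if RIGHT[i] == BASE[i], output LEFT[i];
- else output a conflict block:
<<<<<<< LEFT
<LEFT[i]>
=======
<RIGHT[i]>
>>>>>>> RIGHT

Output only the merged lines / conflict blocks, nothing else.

Final LEFT:  [golf, juliet, bravo, bravo]
Final RIGHT: [alpha, bravo, echo, golf]
i=0: BASE=delta L=golf R=alpha all differ -> CONFLICT
i=1: L=juliet, R=bravo=BASE -> take LEFT -> juliet
i=2: BASE=alpha L=bravo R=echo all differ -> CONFLICT
i=3: L=bravo=BASE, R=golf -> take RIGHT -> golf

Answer: <<<<<<< LEFT
golf
=======
alpha
>>>>>>> RIGHT
juliet
<<<<<<< LEFT
bravo
=======
echo
>>>>>>> RIGHT
golf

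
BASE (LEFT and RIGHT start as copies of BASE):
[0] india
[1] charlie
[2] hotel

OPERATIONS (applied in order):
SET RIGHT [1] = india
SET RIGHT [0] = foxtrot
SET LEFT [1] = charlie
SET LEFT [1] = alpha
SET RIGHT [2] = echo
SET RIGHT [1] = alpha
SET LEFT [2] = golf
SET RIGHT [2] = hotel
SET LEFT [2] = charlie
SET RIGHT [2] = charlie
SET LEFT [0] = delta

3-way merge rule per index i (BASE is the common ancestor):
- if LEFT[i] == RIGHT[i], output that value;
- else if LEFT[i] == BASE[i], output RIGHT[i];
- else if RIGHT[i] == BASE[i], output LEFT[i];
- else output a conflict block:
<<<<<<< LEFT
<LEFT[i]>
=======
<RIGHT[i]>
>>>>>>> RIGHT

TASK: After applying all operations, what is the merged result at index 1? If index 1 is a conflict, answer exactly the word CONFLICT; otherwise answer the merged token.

Answer: alpha

Derivation:
Final LEFT:  [delta, alpha, charlie]
Final RIGHT: [foxtrot, alpha, charlie]
i=0: BASE=india L=delta R=foxtrot all differ -> CONFLICT
i=1: L=alpha R=alpha -> agree -> alpha
i=2: L=charlie R=charlie -> agree -> charlie
Index 1 -> alpha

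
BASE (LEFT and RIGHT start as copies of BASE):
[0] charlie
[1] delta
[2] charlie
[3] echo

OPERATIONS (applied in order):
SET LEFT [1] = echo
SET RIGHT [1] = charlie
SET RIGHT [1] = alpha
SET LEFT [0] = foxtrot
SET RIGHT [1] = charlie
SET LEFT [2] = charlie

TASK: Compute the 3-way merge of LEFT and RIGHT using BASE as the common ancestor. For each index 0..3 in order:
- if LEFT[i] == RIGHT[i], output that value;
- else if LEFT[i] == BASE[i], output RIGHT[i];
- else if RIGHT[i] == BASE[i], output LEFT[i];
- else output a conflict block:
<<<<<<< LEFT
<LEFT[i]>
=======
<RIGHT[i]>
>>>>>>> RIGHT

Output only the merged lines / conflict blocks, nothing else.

Final LEFT:  [foxtrot, echo, charlie, echo]
Final RIGHT: [charlie, charlie, charlie, echo]
i=0: L=foxtrot, R=charlie=BASE -> take LEFT -> foxtrot
i=1: BASE=delta L=echo R=charlie all differ -> CONFLICT
i=2: L=charlie R=charlie -> agree -> charlie
i=3: L=echo R=echo -> agree -> echo

Answer: foxtrot
<<<<<<< LEFT
echo
=======
charlie
>>>>>>> RIGHT
charlie
echo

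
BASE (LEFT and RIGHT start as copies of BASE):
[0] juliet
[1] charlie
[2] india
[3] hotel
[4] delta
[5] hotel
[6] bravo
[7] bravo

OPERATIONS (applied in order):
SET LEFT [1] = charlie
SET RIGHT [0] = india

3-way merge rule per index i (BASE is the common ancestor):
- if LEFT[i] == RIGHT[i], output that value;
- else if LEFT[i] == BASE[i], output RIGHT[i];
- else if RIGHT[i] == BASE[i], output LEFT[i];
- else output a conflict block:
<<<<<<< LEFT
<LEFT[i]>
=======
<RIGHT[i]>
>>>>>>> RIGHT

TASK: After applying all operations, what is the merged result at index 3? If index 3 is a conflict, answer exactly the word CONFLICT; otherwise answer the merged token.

Answer: hotel

Derivation:
Final LEFT:  [juliet, charlie, india, hotel, delta, hotel, bravo, bravo]
Final RIGHT: [india, charlie, india, hotel, delta, hotel, bravo, bravo]
i=0: L=juliet=BASE, R=india -> take RIGHT -> india
i=1: L=charlie R=charlie -> agree -> charlie
i=2: L=india R=india -> agree -> india
i=3: L=hotel R=hotel -> agree -> hotel
i=4: L=delta R=delta -> agree -> delta
i=5: L=hotel R=hotel -> agree -> hotel
i=6: L=bravo R=bravo -> agree -> bravo
i=7: L=bravo R=bravo -> agree -> bravo
Index 3 -> hotel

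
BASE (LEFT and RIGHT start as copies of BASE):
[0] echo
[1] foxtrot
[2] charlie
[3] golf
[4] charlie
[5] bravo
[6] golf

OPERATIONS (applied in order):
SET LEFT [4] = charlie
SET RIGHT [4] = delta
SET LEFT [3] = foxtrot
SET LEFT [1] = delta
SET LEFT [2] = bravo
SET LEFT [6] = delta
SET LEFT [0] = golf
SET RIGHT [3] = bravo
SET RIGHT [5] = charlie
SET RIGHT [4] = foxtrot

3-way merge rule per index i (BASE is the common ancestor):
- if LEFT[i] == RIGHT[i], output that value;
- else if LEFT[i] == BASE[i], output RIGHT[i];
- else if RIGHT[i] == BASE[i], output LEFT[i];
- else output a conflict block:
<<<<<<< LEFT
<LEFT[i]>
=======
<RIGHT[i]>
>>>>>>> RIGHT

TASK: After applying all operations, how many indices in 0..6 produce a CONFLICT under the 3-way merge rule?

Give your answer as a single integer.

Answer: 1

Derivation:
Final LEFT:  [golf, delta, bravo, foxtrot, charlie, bravo, delta]
Final RIGHT: [echo, foxtrot, charlie, bravo, foxtrot, charlie, golf]
i=0: L=golf, R=echo=BASE -> take LEFT -> golf
i=1: L=delta, R=foxtrot=BASE -> take LEFT -> delta
i=2: L=bravo, R=charlie=BASE -> take LEFT -> bravo
i=3: BASE=golf L=foxtrot R=bravo all differ -> CONFLICT
i=4: L=charlie=BASE, R=foxtrot -> take RIGHT -> foxtrot
i=5: L=bravo=BASE, R=charlie -> take RIGHT -> charlie
i=6: L=delta, R=golf=BASE -> take LEFT -> delta
Conflict count: 1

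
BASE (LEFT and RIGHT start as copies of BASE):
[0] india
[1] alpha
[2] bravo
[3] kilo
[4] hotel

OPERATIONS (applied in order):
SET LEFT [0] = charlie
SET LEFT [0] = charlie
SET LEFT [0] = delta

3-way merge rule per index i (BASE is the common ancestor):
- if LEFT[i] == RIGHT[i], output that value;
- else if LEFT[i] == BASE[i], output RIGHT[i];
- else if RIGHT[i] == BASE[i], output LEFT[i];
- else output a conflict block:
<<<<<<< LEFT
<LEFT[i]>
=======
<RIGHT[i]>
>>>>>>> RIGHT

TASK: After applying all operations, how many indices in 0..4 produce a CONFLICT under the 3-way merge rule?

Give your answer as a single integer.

Answer: 0

Derivation:
Final LEFT:  [delta, alpha, bravo, kilo, hotel]
Final RIGHT: [india, alpha, bravo, kilo, hotel]
i=0: L=delta, R=india=BASE -> take LEFT -> delta
i=1: L=alpha R=alpha -> agree -> alpha
i=2: L=bravo R=bravo -> agree -> bravo
i=3: L=kilo R=kilo -> agree -> kilo
i=4: L=hotel R=hotel -> agree -> hotel
Conflict count: 0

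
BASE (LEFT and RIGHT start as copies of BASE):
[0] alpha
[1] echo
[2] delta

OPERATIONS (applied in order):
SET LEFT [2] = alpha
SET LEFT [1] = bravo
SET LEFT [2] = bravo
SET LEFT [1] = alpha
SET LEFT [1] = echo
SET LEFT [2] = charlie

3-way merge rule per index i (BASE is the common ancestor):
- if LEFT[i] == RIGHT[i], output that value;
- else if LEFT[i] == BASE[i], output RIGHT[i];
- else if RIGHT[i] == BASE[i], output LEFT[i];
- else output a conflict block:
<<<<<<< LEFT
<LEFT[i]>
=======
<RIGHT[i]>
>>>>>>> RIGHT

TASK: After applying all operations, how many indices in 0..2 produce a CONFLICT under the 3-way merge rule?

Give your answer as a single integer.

Final LEFT:  [alpha, echo, charlie]
Final RIGHT: [alpha, echo, delta]
i=0: L=alpha R=alpha -> agree -> alpha
i=1: L=echo R=echo -> agree -> echo
i=2: L=charlie, R=delta=BASE -> take LEFT -> charlie
Conflict count: 0

Answer: 0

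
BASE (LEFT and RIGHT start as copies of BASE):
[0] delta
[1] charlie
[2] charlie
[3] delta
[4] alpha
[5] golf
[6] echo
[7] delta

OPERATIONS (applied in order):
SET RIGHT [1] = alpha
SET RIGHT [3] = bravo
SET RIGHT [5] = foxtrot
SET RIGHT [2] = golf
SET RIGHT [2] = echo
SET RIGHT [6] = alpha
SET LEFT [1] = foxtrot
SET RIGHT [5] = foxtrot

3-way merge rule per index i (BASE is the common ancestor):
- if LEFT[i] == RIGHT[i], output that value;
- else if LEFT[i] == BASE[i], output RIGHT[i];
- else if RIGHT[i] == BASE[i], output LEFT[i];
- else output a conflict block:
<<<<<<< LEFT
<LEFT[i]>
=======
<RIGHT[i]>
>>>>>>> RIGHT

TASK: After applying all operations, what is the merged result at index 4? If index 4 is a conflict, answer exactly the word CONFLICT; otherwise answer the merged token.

Final LEFT:  [delta, foxtrot, charlie, delta, alpha, golf, echo, delta]
Final RIGHT: [delta, alpha, echo, bravo, alpha, foxtrot, alpha, delta]
i=0: L=delta R=delta -> agree -> delta
i=1: BASE=charlie L=foxtrot R=alpha all differ -> CONFLICT
i=2: L=charlie=BASE, R=echo -> take RIGHT -> echo
i=3: L=delta=BASE, R=bravo -> take RIGHT -> bravo
i=4: L=alpha R=alpha -> agree -> alpha
i=5: L=golf=BASE, R=foxtrot -> take RIGHT -> foxtrot
i=6: L=echo=BASE, R=alpha -> take RIGHT -> alpha
i=7: L=delta R=delta -> agree -> delta
Index 4 -> alpha

Answer: alpha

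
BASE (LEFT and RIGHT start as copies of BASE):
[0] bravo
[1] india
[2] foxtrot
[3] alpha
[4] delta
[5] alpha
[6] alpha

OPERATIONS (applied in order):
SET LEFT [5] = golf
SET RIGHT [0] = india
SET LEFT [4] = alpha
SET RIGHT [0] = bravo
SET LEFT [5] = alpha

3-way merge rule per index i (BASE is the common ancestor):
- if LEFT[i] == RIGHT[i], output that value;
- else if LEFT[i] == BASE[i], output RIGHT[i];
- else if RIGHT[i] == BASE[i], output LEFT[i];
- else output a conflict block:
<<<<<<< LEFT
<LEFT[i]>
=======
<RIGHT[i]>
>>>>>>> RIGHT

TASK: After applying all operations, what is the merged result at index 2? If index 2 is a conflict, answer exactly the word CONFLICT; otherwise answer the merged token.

Answer: foxtrot

Derivation:
Final LEFT:  [bravo, india, foxtrot, alpha, alpha, alpha, alpha]
Final RIGHT: [bravo, india, foxtrot, alpha, delta, alpha, alpha]
i=0: L=bravo R=bravo -> agree -> bravo
i=1: L=india R=india -> agree -> india
i=2: L=foxtrot R=foxtrot -> agree -> foxtrot
i=3: L=alpha R=alpha -> agree -> alpha
i=4: L=alpha, R=delta=BASE -> take LEFT -> alpha
i=5: L=alpha R=alpha -> agree -> alpha
i=6: L=alpha R=alpha -> agree -> alpha
Index 2 -> foxtrot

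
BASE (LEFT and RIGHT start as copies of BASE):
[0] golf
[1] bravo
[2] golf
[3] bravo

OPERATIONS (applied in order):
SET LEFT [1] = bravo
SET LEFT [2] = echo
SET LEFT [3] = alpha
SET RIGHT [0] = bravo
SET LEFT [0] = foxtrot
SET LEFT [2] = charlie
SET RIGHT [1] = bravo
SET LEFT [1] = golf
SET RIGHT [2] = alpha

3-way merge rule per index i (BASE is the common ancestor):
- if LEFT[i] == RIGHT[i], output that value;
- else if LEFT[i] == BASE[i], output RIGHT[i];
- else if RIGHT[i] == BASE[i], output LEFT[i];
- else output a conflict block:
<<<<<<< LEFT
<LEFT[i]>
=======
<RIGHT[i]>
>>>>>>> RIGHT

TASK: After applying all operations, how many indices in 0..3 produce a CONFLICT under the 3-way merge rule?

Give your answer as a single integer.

Final LEFT:  [foxtrot, golf, charlie, alpha]
Final RIGHT: [bravo, bravo, alpha, bravo]
i=0: BASE=golf L=foxtrot R=bravo all differ -> CONFLICT
i=1: L=golf, R=bravo=BASE -> take LEFT -> golf
i=2: BASE=golf L=charlie R=alpha all differ -> CONFLICT
i=3: L=alpha, R=bravo=BASE -> take LEFT -> alpha
Conflict count: 2

Answer: 2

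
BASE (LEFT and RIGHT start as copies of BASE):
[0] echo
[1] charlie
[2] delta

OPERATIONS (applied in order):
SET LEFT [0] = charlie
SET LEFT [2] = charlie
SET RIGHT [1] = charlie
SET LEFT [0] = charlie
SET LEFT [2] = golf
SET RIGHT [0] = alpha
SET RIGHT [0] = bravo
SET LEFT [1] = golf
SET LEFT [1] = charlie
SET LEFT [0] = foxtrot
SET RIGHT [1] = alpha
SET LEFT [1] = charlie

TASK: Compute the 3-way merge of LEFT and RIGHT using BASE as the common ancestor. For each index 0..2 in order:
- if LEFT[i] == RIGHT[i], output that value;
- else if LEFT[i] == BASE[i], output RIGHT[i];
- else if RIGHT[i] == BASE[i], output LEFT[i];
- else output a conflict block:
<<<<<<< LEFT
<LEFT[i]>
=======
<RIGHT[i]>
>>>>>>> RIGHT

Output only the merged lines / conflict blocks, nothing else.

Answer: <<<<<<< LEFT
foxtrot
=======
bravo
>>>>>>> RIGHT
alpha
golf

Derivation:
Final LEFT:  [foxtrot, charlie, golf]
Final RIGHT: [bravo, alpha, delta]
i=0: BASE=echo L=foxtrot R=bravo all differ -> CONFLICT
i=1: L=charlie=BASE, R=alpha -> take RIGHT -> alpha
i=2: L=golf, R=delta=BASE -> take LEFT -> golf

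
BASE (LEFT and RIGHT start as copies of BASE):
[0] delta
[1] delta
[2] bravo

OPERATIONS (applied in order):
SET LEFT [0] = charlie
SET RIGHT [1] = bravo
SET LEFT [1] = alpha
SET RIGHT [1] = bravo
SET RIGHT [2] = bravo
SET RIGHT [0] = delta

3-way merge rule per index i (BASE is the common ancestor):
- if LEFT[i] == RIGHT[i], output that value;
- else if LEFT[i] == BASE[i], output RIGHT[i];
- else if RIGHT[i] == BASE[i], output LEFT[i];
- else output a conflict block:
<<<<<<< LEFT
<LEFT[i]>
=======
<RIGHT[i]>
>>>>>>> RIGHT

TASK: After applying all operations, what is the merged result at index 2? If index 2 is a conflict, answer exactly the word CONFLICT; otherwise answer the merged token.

Final LEFT:  [charlie, alpha, bravo]
Final RIGHT: [delta, bravo, bravo]
i=0: L=charlie, R=delta=BASE -> take LEFT -> charlie
i=1: BASE=delta L=alpha R=bravo all differ -> CONFLICT
i=2: L=bravo R=bravo -> agree -> bravo
Index 2 -> bravo

Answer: bravo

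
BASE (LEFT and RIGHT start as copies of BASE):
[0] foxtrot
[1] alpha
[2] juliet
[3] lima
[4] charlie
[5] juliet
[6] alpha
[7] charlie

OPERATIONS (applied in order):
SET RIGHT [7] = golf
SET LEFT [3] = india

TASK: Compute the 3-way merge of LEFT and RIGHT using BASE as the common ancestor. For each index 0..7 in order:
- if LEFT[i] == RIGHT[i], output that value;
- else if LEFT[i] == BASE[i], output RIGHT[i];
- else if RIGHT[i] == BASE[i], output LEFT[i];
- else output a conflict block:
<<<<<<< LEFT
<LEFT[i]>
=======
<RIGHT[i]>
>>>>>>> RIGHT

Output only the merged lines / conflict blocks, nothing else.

Final LEFT:  [foxtrot, alpha, juliet, india, charlie, juliet, alpha, charlie]
Final RIGHT: [foxtrot, alpha, juliet, lima, charlie, juliet, alpha, golf]
i=0: L=foxtrot R=foxtrot -> agree -> foxtrot
i=1: L=alpha R=alpha -> agree -> alpha
i=2: L=juliet R=juliet -> agree -> juliet
i=3: L=india, R=lima=BASE -> take LEFT -> india
i=4: L=charlie R=charlie -> agree -> charlie
i=5: L=juliet R=juliet -> agree -> juliet
i=6: L=alpha R=alpha -> agree -> alpha
i=7: L=charlie=BASE, R=golf -> take RIGHT -> golf

Answer: foxtrot
alpha
juliet
india
charlie
juliet
alpha
golf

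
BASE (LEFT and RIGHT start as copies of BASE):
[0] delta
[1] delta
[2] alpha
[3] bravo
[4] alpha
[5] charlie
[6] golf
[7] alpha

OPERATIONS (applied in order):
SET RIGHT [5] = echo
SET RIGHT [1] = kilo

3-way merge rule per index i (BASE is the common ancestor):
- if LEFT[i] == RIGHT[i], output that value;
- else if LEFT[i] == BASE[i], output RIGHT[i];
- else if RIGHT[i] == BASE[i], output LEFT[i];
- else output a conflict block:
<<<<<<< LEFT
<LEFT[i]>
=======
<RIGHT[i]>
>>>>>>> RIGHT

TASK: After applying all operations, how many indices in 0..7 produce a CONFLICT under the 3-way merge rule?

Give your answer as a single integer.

Final LEFT:  [delta, delta, alpha, bravo, alpha, charlie, golf, alpha]
Final RIGHT: [delta, kilo, alpha, bravo, alpha, echo, golf, alpha]
i=0: L=delta R=delta -> agree -> delta
i=1: L=delta=BASE, R=kilo -> take RIGHT -> kilo
i=2: L=alpha R=alpha -> agree -> alpha
i=3: L=bravo R=bravo -> agree -> bravo
i=4: L=alpha R=alpha -> agree -> alpha
i=5: L=charlie=BASE, R=echo -> take RIGHT -> echo
i=6: L=golf R=golf -> agree -> golf
i=7: L=alpha R=alpha -> agree -> alpha
Conflict count: 0

Answer: 0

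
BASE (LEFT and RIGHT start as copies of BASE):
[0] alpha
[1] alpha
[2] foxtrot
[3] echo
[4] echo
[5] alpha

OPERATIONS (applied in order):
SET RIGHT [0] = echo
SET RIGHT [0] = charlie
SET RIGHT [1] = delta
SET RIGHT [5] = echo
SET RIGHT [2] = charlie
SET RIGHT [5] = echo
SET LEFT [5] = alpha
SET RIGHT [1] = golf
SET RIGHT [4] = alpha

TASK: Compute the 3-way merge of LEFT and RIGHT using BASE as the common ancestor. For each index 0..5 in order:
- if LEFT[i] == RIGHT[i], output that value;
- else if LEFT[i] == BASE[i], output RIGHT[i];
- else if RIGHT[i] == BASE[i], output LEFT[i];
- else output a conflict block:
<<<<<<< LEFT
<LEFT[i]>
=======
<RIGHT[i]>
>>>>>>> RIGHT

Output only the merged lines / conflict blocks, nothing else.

Final LEFT:  [alpha, alpha, foxtrot, echo, echo, alpha]
Final RIGHT: [charlie, golf, charlie, echo, alpha, echo]
i=0: L=alpha=BASE, R=charlie -> take RIGHT -> charlie
i=1: L=alpha=BASE, R=golf -> take RIGHT -> golf
i=2: L=foxtrot=BASE, R=charlie -> take RIGHT -> charlie
i=3: L=echo R=echo -> agree -> echo
i=4: L=echo=BASE, R=alpha -> take RIGHT -> alpha
i=5: L=alpha=BASE, R=echo -> take RIGHT -> echo

Answer: charlie
golf
charlie
echo
alpha
echo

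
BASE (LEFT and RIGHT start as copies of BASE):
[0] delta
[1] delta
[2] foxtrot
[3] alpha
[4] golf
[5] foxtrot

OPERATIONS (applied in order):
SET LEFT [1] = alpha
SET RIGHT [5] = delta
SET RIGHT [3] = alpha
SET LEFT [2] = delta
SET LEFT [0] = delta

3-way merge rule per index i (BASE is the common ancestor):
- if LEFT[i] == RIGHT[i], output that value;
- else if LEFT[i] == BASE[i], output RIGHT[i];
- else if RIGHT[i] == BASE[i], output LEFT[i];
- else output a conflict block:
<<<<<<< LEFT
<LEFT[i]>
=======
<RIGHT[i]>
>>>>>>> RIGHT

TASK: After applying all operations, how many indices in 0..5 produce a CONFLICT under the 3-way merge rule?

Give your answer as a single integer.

Final LEFT:  [delta, alpha, delta, alpha, golf, foxtrot]
Final RIGHT: [delta, delta, foxtrot, alpha, golf, delta]
i=0: L=delta R=delta -> agree -> delta
i=1: L=alpha, R=delta=BASE -> take LEFT -> alpha
i=2: L=delta, R=foxtrot=BASE -> take LEFT -> delta
i=3: L=alpha R=alpha -> agree -> alpha
i=4: L=golf R=golf -> agree -> golf
i=5: L=foxtrot=BASE, R=delta -> take RIGHT -> delta
Conflict count: 0

Answer: 0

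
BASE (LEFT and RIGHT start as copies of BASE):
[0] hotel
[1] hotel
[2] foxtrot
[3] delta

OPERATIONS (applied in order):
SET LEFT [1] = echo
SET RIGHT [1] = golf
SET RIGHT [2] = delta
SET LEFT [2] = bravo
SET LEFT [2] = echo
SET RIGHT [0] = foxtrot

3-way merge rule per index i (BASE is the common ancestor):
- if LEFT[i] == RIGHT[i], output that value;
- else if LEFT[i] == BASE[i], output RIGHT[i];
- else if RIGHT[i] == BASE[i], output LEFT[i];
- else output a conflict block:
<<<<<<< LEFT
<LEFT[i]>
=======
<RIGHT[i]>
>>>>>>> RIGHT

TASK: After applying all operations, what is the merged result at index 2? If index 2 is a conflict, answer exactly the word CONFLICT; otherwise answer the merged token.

Answer: CONFLICT

Derivation:
Final LEFT:  [hotel, echo, echo, delta]
Final RIGHT: [foxtrot, golf, delta, delta]
i=0: L=hotel=BASE, R=foxtrot -> take RIGHT -> foxtrot
i=1: BASE=hotel L=echo R=golf all differ -> CONFLICT
i=2: BASE=foxtrot L=echo R=delta all differ -> CONFLICT
i=3: L=delta R=delta -> agree -> delta
Index 2 -> CONFLICT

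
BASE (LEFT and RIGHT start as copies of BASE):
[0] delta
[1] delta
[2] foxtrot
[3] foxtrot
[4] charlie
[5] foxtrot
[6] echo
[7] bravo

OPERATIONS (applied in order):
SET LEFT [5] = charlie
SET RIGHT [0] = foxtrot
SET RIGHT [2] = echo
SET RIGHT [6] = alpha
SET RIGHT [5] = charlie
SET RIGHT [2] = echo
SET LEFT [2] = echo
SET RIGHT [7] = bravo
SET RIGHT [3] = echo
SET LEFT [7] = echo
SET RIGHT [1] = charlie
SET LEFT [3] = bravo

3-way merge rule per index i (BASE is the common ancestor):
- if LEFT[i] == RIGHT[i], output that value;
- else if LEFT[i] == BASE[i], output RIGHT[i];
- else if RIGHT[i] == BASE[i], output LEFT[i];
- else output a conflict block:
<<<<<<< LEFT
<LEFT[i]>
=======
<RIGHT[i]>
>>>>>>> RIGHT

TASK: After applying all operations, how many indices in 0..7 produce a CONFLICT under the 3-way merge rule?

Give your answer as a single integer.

Final LEFT:  [delta, delta, echo, bravo, charlie, charlie, echo, echo]
Final RIGHT: [foxtrot, charlie, echo, echo, charlie, charlie, alpha, bravo]
i=0: L=delta=BASE, R=foxtrot -> take RIGHT -> foxtrot
i=1: L=delta=BASE, R=charlie -> take RIGHT -> charlie
i=2: L=echo R=echo -> agree -> echo
i=3: BASE=foxtrot L=bravo R=echo all differ -> CONFLICT
i=4: L=charlie R=charlie -> agree -> charlie
i=5: L=charlie R=charlie -> agree -> charlie
i=6: L=echo=BASE, R=alpha -> take RIGHT -> alpha
i=7: L=echo, R=bravo=BASE -> take LEFT -> echo
Conflict count: 1

Answer: 1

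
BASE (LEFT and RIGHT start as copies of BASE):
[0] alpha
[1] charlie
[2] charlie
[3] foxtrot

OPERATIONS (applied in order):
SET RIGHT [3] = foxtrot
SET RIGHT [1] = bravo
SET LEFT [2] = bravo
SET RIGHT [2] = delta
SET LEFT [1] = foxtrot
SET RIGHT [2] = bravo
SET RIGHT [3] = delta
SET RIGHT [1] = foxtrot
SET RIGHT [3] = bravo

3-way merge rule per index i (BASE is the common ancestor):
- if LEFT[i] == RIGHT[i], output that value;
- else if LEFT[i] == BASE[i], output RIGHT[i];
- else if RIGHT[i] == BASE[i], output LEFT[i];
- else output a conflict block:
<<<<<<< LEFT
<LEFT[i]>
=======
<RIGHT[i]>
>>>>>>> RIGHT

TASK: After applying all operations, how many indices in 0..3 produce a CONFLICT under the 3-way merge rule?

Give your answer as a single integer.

Final LEFT:  [alpha, foxtrot, bravo, foxtrot]
Final RIGHT: [alpha, foxtrot, bravo, bravo]
i=0: L=alpha R=alpha -> agree -> alpha
i=1: L=foxtrot R=foxtrot -> agree -> foxtrot
i=2: L=bravo R=bravo -> agree -> bravo
i=3: L=foxtrot=BASE, R=bravo -> take RIGHT -> bravo
Conflict count: 0

Answer: 0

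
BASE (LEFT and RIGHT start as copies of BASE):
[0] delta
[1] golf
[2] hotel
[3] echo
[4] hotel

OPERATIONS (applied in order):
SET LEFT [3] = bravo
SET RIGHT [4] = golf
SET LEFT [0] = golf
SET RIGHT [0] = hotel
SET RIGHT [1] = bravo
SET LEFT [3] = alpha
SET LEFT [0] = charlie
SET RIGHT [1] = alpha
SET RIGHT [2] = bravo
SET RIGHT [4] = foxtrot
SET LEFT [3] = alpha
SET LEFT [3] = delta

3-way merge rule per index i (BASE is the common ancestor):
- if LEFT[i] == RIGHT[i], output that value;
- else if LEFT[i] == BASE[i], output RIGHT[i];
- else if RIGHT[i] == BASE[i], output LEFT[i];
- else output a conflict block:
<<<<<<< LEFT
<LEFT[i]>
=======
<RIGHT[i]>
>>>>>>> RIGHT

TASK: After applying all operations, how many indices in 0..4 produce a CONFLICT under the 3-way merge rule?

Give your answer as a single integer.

Final LEFT:  [charlie, golf, hotel, delta, hotel]
Final RIGHT: [hotel, alpha, bravo, echo, foxtrot]
i=0: BASE=delta L=charlie R=hotel all differ -> CONFLICT
i=1: L=golf=BASE, R=alpha -> take RIGHT -> alpha
i=2: L=hotel=BASE, R=bravo -> take RIGHT -> bravo
i=3: L=delta, R=echo=BASE -> take LEFT -> delta
i=4: L=hotel=BASE, R=foxtrot -> take RIGHT -> foxtrot
Conflict count: 1

Answer: 1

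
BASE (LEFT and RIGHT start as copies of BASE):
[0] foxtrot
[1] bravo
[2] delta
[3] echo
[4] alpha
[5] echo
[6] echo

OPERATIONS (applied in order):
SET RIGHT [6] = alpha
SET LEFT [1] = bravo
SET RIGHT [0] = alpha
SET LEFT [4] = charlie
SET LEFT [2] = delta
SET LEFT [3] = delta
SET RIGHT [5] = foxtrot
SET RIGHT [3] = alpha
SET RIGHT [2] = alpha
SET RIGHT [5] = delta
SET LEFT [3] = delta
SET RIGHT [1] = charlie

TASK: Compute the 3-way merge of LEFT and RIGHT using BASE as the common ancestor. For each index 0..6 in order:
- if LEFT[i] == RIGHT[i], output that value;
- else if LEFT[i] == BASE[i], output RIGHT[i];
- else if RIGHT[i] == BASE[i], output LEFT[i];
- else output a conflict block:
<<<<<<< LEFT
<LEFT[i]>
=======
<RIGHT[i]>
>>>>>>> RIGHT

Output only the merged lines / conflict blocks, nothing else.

Answer: alpha
charlie
alpha
<<<<<<< LEFT
delta
=======
alpha
>>>>>>> RIGHT
charlie
delta
alpha

Derivation:
Final LEFT:  [foxtrot, bravo, delta, delta, charlie, echo, echo]
Final RIGHT: [alpha, charlie, alpha, alpha, alpha, delta, alpha]
i=0: L=foxtrot=BASE, R=alpha -> take RIGHT -> alpha
i=1: L=bravo=BASE, R=charlie -> take RIGHT -> charlie
i=2: L=delta=BASE, R=alpha -> take RIGHT -> alpha
i=3: BASE=echo L=delta R=alpha all differ -> CONFLICT
i=4: L=charlie, R=alpha=BASE -> take LEFT -> charlie
i=5: L=echo=BASE, R=delta -> take RIGHT -> delta
i=6: L=echo=BASE, R=alpha -> take RIGHT -> alpha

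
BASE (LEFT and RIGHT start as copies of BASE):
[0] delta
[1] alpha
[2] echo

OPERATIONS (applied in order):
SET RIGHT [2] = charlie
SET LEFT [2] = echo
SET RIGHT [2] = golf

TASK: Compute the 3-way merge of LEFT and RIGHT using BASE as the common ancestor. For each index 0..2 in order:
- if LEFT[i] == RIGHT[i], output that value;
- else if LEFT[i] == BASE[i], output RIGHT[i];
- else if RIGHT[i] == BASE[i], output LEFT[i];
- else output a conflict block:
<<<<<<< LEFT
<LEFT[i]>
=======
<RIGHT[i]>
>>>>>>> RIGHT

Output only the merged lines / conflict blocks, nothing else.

Final LEFT:  [delta, alpha, echo]
Final RIGHT: [delta, alpha, golf]
i=0: L=delta R=delta -> agree -> delta
i=1: L=alpha R=alpha -> agree -> alpha
i=2: L=echo=BASE, R=golf -> take RIGHT -> golf

Answer: delta
alpha
golf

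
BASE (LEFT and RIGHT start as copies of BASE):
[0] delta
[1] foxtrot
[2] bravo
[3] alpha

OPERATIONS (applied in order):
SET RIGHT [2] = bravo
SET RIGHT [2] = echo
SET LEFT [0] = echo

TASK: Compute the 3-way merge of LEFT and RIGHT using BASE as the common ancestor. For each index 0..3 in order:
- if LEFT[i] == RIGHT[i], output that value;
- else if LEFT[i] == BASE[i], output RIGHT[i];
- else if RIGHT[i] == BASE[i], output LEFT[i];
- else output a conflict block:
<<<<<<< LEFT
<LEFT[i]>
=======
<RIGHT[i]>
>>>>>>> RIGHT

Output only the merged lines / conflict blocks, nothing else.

Final LEFT:  [echo, foxtrot, bravo, alpha]
Final RIGHT: [delta, foxtrot, echo, alpha]
i=0: L=echo, R=delta=BASE -> take LEFT -> echo
i=1: L=foxtrot R=foxtrot -> agree -> foxtrot
i=2: L=bravo=BASE, R=echo -> take RIGHT -> echo
i=3: L=alpha R=alpha -> agree -> alpha

Answer: echo
foxtrot
echo
alpha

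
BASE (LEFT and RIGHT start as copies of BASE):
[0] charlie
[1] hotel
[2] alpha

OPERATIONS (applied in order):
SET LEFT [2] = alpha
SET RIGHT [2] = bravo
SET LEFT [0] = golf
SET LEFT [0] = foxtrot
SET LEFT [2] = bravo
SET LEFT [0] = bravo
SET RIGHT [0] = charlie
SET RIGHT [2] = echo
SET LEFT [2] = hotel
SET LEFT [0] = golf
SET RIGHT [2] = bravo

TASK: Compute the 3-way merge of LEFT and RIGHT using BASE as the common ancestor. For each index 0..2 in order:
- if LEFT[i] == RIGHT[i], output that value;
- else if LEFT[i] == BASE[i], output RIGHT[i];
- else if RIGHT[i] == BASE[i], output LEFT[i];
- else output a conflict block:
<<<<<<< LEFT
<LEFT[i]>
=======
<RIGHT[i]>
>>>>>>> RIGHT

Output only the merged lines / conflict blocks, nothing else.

Final LEFT:  [golf, hotel, hotel]
Final RIGHT: [charlie, hotel, bravo]
i=0: L=golf, R=charlie=BASE -> take LEFT -> golf
i=1: L=hotel R=hotel -> agree -> hotel
i=2: BASE=alpha L=hotel R=bravo all differ -> CONFLICT

Answer: golf
hotel
<<<<<<< LEFT
hotel
=======
bravo
>>>>>>> RIGHT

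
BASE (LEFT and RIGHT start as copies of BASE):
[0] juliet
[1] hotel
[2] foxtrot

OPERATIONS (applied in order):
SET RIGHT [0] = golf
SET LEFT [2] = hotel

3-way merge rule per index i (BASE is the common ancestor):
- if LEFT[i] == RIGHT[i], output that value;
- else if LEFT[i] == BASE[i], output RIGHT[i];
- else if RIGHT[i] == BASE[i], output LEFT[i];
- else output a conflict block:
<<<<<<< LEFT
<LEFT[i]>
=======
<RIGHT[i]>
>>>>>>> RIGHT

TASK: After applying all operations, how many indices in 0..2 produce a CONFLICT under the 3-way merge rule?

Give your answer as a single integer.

Answer: 0

Derivation:
Final LEFT:  [juliet, hotel, hotel]
Final RIGHT: [golf, hotel, foxtrot]
i=0: L=juliet=BASE, R=golf -> take RIGHT -> golf
i=1: L=hotel R=hotel -> agree -> hotel
i=2: L=hotel, R=foxtrot=BASE -> take LEFT -> hotel
Conflict count: 0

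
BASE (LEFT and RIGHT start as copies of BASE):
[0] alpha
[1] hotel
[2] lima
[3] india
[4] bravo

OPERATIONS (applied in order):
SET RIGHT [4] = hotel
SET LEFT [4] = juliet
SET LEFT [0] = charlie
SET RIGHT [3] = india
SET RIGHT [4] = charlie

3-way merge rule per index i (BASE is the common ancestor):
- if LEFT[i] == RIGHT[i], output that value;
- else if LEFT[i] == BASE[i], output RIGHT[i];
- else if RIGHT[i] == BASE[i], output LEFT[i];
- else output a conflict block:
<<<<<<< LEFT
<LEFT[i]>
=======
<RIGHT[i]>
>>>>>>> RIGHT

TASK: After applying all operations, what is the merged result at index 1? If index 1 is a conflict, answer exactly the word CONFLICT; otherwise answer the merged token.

Answer: hotel

Derivation:
Final LEFT:  [charlie, hotel, lima, india, juliet]
Final RIGHT: [alpha, hotel, lima, india, charlie]
i=0: L=charlie, R=alpha=BASE -> take LEFT -> charlie
i=1: L=hotel R=hotel -> agree -> hotel
i=2: L=lima R=lima -> agree -> lima
i=3: L=india R=india -> agree -> india
i=4: BASE=bravo L=juliet R=charlie all differ -> CONFLICT
Index 1 -> hotel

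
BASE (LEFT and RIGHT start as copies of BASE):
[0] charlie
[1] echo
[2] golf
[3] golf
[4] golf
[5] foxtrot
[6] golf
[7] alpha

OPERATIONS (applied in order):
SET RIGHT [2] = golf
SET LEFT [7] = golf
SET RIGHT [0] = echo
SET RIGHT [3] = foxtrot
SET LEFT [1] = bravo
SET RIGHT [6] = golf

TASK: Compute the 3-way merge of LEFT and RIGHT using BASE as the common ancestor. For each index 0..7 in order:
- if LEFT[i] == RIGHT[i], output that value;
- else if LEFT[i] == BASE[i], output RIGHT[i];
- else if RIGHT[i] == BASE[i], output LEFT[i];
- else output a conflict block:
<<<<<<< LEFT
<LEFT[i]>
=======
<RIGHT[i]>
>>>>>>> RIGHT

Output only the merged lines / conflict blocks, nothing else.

Final LEFT:  [charlie, bravo, golf, golf, golf, foxtrot, golf, golf]
Final RIGHT: [echo, echo, golf, foxtrot, golf, foxtrot, golf, alpha]
i=0: L=charlie=BASE, R=echo -> take RIGHT -> echo
i=1: L=bravo, R=echo=BASE -> take LEFT -> bravo
i=2: L=golf R=golf -> agree -> golf
i=3: L=golf=BASE, R=foxtrot -> take RIGHT -> foxtrot
i=4: L=golf R=golf -> agree -> golf
i=5: L=foxtrot R=foxtrot -> agree -> foxtrot
i=6: L=golf R=golf -> agree -> golf
i=7: L=golf, R=alpha=BASE -> take LEFT -> golf

Answer: echo
bravo
golf
foxtrot
golf
foxtrot
golf
golf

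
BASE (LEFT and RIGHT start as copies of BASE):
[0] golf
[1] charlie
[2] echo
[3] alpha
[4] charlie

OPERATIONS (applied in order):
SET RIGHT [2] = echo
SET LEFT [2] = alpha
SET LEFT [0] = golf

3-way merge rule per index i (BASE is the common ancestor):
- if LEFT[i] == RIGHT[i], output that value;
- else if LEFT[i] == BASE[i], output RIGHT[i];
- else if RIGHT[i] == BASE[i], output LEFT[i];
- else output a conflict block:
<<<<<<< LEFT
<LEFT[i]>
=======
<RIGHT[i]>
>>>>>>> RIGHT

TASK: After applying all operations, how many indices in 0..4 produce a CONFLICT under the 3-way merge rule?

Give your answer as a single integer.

Final LEFT:  [golf, charlie, alpha, alpha, charlie]
Final RIGHT: [golf, charlie, echo, alpha, charlie]
i=0: L=golf R=golf -> agree -> golf
i=1: L=charlie R=charlie -> agree -> charlie
i=2: L=alpha, R=echo=BASE -> take LEFT -> alpha
i=3: L=alpha R=alpha -> agree -> alpha
i=4: L=charlie R=charlie -> agree -> charlie
Conflict count: 0

Answer: 0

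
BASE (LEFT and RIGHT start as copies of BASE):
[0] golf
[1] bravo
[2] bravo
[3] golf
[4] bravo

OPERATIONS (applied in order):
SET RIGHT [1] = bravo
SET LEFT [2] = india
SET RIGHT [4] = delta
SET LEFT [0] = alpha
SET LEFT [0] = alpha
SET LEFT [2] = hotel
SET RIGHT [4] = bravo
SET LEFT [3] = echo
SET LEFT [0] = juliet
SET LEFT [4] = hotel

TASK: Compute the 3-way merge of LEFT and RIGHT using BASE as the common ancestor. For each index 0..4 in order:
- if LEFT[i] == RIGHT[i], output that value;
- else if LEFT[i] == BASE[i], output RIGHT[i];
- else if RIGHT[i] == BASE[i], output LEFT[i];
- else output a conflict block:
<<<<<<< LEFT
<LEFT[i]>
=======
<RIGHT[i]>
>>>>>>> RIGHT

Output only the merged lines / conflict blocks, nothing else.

Answer: juliet
bravo
hotel
echo
hotel

Derivation:
Final LEFT:  [juliet, bravo, hotel, echo, hotel]
Final RIGHT: [golf, bravo, bravo, golf, bravo]
i=0: L=juliet, R=golf=BASE -> take LEFT -> juliet
i=1: L=bravo R=bravo -> agree -> bravo
i=2: L=hotel, R=bravo=BASE -> take LEFT -> hotel
i=3: L=echo, R=golf=BASE -> take LEFT -> echo
i=4: L=hotel, R=bravo=BASE -> take LEFT -> hotel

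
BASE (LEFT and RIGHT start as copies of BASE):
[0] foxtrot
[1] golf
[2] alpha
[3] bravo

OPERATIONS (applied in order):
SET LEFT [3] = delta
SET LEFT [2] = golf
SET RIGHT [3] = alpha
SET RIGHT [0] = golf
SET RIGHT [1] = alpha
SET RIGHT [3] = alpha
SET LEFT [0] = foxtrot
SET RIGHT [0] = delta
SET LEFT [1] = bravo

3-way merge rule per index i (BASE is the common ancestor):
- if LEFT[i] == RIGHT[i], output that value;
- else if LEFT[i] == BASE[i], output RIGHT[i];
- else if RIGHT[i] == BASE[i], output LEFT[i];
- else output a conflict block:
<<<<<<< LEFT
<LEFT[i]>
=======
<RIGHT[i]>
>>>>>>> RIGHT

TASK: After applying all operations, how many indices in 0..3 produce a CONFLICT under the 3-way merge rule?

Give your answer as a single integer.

Final LEFT:  [foxtrot, bravo, golf, delta]
Final RIGHT: [delta, alpha, alpha, alpha]
i=0: L=foxtrot=BASE, R=delta -> take RIGHT -> delta
i=1: BASE=golf L=bravo R=alpha all differ -> CONFLICT
i=2: L=golf, R=alpha=BASE -> take LEFT -> golf
i=3: BASE=bravo L=delta R=alpha all differ -> CONFLICT
Conflict count: 2

Answer: 2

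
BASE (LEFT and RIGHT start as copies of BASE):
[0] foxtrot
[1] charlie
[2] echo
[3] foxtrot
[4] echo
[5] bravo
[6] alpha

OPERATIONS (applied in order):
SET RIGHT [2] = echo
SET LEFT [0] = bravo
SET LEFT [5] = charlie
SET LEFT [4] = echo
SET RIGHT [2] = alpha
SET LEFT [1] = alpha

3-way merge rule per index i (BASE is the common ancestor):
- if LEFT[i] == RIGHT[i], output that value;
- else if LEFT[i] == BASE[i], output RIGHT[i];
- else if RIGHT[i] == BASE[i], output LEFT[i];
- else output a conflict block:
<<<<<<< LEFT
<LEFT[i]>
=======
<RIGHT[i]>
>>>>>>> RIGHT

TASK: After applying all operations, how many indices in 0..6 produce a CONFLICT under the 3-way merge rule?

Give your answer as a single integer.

Final LEFT:  [bravo, alpha, echo, foxtrot, echo, charlie, alpha]
Final RIGHT: [foxtrot, charlie, alpha, foxtrot, echo, bravo, alpha]
i=0: L=bravo, R=foxtrot=BASE -> take LEFT -> bravo
i=1: L=alpha, R=charlie=BASE -> take LEFT -> alpha
i=2: L=echo=BASE, R=alpha -> take RIGHT -> alpha
i=3: L=foxtrot R=foxtrot -> agree -> foxtrot
i=4: L=echo R=echo -> agree -> echo
i=5: L=charlie, R=bravo=BASE -> take LEFT -> charlie
i=6: L=alpha R=alpha -> agree -> alpha
Conflict count: 0

Answer: 0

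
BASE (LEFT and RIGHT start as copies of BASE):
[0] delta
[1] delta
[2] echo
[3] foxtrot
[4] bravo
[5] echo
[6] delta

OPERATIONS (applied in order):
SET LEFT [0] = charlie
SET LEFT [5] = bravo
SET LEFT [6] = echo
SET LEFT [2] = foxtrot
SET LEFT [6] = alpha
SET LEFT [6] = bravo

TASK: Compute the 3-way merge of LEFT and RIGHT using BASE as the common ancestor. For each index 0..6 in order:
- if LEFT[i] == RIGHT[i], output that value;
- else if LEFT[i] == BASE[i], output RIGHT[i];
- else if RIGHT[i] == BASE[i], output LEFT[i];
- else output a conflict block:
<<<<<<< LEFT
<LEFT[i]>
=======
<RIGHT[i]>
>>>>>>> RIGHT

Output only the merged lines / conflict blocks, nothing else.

Final LEFT:  [charlie, delta, foxtrot, foxtrot, bravo, bravo, bravo]
Final RIGHT: [delta, delta, echo, foxtrot, bravo, echo, delta]
i=0: L=charlie, R=delta=BASE -> take LEFT -> charlie
i=1: L=delta R=delta -> agree -> delta
i=2: L=foxtrot, R=echo=BASE -> take LEFT -> foxtrot
i=3: L=foxtrot R=foxtrot -> agree -> foxtrot
i=4: L=bravo R=bravo -> agree -> bravo
i=5: L=bravo, R=echo=BASE -> take LEFT -> bravo
i=6: L=bravo, R=delta=BASE -> take LEFT -> bravo

Answer: charlie
delta
foxtrot
foxtrot
bravo
bravo
bravo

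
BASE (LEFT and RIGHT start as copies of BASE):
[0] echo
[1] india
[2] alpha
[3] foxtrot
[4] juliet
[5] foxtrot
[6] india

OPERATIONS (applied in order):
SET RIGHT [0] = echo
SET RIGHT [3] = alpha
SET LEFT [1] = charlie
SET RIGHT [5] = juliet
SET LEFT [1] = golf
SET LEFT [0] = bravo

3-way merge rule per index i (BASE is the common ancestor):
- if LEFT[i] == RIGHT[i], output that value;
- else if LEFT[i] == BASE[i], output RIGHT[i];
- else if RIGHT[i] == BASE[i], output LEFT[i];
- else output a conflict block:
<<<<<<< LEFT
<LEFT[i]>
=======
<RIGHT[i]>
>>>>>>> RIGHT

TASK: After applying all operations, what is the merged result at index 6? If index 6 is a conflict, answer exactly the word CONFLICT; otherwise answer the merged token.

Answer: india

Derivation:
Final LEFT:  [bravo, golf, alpha, foxtrot, juliet, foxtrot, india]
Final RIGHT: [echo, india, alpha, alpha, juliet, juliet, india]
i=0: L=bravo, R=echo=BASE -> take LEFT -> bravo
i=1: L=golf, R=india=BASE -> take LEFT -> golf
i=2: L=alpha R=alpha -> agree -> alpha
i=3: L=foxtrot=BASE, R=alpha -> take RIGHT -> alpha
i=4: L=juliet R=juliet -> agree -> juliet
i=5: L=foxtrot=BASE, R=juliet -> take RIGHT -> juliet
i=6: L=india R=india -> agree -> india
Index 6 -> india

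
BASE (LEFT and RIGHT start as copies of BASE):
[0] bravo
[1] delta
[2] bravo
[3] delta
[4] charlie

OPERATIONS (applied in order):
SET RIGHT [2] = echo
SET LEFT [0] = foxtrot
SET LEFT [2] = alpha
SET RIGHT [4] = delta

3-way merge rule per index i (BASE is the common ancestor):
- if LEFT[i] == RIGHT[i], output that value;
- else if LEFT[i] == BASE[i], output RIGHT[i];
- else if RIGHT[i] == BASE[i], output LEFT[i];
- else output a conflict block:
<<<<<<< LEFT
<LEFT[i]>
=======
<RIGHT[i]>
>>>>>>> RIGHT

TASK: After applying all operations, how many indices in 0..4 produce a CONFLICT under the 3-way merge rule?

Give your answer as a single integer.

Final LEFT:  [foxtrot, delta, alpha, delta, charlie]
Final RIGHT: [bravo, delta, echo, delta, delta]
i=0: L=foxtrot, R=bravo=BASE -> take LEFT -> foxtrot
i=1: L=delta R=delta -> agree -> delta
i=2: BASE=bravo L=alpha R=echo all differ -> CONFLICT
i=3: L=delta R=delta -> agree -> delta
i=4: L=charlie=BASE, R=delta -> take RIGHT -> delta
Conflict count: 1

Answer: 1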